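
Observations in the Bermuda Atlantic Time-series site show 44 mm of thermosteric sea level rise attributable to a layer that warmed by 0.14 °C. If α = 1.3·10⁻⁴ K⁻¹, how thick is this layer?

H = Δh/(αΔT) = 0.044 / (1.3×10⁻⁴ × 0.14) ≈ 2418 m

2420 m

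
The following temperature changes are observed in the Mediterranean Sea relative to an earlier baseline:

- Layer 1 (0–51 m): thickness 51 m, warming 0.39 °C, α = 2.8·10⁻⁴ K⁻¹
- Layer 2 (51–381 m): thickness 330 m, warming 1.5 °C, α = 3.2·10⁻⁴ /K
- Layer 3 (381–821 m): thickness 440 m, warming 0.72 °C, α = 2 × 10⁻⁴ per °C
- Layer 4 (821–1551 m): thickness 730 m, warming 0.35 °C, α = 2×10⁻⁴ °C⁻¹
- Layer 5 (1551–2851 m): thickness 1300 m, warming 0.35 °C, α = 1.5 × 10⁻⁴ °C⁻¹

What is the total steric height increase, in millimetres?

Layer 1: 0.39 × 51 × 2.8×10⁻⁴ = 0.0055692 m
Layer 2: 330 × 3.2×10⁻⁴ × 1.5 = 0.15840 m
381–821 m: 2×10⁻⁴ × 0.72 × 440 = 0.06336 m
821–1551 m: 2×10⁻⁴ × 730 × 0.35 = 0.05110 m
Layer 5: 1.5×10⁻⁴ × 1300 × 0.35 = 0.06825 m
Δh = 0.0055692 + 0.15840 + 0.06336 + 0.05110 + 0.06825 = 0.3466792 m

Δh = 347 mm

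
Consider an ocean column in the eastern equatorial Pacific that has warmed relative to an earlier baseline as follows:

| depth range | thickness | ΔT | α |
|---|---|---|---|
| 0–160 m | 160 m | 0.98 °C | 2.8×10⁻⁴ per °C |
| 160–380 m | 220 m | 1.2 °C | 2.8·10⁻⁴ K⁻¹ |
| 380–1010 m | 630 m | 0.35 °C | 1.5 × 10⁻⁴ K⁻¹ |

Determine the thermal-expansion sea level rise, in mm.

2.8×10⁻⁴ × 0.98 × 160 = 0.043904 m
1.2 × 220 × 2.8×10⁻⁴ = 0.07392 m
Layer 3: 0.35 × 630 × 1.5×10⁻⁴ = 0.033075 m
Δh = 0.043904 + 0.07392 + 0.033075 = 0.150899 m

Δh = 151 mm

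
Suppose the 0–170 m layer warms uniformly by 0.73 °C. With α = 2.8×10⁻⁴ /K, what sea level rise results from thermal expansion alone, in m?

Δh = αΔT·H = 2.8×10⁻⁴ × 0.73 × 170 = 0.034748 m

0.0347 m of thermosteric rise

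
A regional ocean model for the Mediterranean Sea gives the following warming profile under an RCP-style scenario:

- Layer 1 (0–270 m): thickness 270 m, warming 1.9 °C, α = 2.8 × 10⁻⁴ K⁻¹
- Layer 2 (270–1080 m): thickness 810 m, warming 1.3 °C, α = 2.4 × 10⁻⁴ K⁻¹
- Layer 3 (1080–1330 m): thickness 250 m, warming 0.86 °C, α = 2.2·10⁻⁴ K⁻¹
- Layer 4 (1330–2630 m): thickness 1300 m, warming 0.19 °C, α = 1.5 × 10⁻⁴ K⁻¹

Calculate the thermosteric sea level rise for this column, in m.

about 0.48 m

1.9 × 2.8×10⁻⁴ × 270 = 0.14364 m
Layer 2: 2.4×10⁻⁴ × 810 × 1.3 = 0.25272 m
250 × 2.2×10⁻⁴ × 0.86 = 0.04730 m
Layer 4: 1300 × 1.5×10⁻⁴ × 0.19 = 0.03705 m
Δh = 0.14364 + 0.25272 + 0.04730 + 0.03705 = 0.48071 m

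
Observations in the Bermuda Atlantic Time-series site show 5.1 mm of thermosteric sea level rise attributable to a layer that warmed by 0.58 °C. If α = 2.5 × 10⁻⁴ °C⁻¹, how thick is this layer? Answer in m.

H ≈ 35 m

H = Δh/(αΔT) = 0.0051 / (2.5×10⁻⁴ × 0.58) ≈ 35.17 m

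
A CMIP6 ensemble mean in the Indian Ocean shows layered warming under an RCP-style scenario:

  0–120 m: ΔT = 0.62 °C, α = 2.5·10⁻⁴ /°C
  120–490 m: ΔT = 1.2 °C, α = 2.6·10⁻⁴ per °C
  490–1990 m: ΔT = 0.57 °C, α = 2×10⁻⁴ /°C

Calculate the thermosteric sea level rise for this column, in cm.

0.62 × 120 × 2.5×10⁻⁴ = 0.01860 m
2.6×10⁻⁴ × 1.2 × 370 = 0.11544 m
490–1990 m: 0.57 × 1500 × 2×10⁻⁴ = 0.17100 m
Δh = 0.01860 + 0.11544 + 0.17100 = 0.30504 m

30.5 cm of thermosteric rise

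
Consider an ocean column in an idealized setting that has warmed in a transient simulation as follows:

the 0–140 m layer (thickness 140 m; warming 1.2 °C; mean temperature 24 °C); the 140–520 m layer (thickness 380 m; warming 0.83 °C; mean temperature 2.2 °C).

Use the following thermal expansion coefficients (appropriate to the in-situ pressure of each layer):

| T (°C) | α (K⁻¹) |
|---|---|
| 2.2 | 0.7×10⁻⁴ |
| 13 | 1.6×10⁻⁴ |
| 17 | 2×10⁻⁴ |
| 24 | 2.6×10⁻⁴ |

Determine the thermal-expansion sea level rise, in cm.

Layer 1 at 24 °C → α = 2.6×10⁻⁴ K⁻¹
Layer 2 at 2.2 °C → α = 0.7×10⁻⁴ K⁻¹
1.2 × 2.6×10⁻⁴ × 140 = 0.04368 m
0.7×10⁻⁴ × 0.83 × 380 = 0.022078 m
Δh = 0.04368 + 0.022078 = 0.065758 m

Δh = 6.58 cm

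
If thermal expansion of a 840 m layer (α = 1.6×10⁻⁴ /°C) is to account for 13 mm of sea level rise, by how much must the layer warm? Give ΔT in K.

ΔT = Δh/(αH) = 0.013 / (1.6×10⁻⁴ × 840) ≈ 0.09673 K

0.0967 K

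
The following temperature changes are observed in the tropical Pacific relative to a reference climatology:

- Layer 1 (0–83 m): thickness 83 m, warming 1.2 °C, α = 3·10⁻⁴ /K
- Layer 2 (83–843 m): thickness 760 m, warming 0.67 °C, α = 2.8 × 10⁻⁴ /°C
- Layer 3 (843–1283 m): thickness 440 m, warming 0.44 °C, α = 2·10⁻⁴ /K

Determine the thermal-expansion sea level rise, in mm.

Δh = 211 mm

3×10⁻⁴ × 1.2 × 83 = 0.02988 m
83–843 m: 0.67 × 2.8×10⁻⁴ × 760 = 0.142576 m
Layer 3: 2×10⁻⁴ × 0.44 × 440 = 0.03872 m
Δh = 0.02988 + 0.142576 + 0.03872 = 0.211176 m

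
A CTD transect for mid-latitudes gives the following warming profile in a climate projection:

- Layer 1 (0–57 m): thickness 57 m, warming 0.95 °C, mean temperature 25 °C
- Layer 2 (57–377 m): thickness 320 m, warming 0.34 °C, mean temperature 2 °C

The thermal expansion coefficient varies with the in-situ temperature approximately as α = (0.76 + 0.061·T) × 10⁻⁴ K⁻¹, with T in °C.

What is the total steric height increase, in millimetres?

22.0 mm of thermosteric rise

Layer 1: α = (0.76 + 0.061×25)×10⁻⁴ = 2.285×10⁻⁴ K⁻¹
Layer 2: α = (0.76 + 0.061×2)×10⁻⁴ = 0.882×10⁻⁴ K⁻¹
0–57 m: 57 × 0.95 × 2.285×10⁻⁴ = 0.012373275 m
Layer 2: 320 × 0.882×10⁻⁴ × 0.34 = 0.00959616 m
Δh = 0.012373275 + 0.00959616 = 0.021969435 m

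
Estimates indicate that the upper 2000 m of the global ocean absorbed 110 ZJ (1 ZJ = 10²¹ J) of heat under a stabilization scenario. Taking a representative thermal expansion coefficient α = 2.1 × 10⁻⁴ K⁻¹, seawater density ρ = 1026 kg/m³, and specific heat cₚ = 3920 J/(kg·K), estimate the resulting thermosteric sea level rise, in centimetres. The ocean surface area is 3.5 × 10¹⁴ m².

1.64 cm of thermosteric rise

Per unit area: Q = 110×10²¹ / (3.5×10¹⁴) ≈ 3.143×10⁸ J/m²
Δh = αQ/(ρcₚ) = 2.1×10⁻⁴ × 3.143×10⁸ / (1026 × 3920) ≈ 0.016411 m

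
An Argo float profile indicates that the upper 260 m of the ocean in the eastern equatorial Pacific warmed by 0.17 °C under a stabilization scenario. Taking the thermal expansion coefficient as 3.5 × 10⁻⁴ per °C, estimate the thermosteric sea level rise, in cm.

1.55 cm

Δh = αΔT·H = 3.5×10⁻⁴ × 0.17 × 260 = 0.01547 m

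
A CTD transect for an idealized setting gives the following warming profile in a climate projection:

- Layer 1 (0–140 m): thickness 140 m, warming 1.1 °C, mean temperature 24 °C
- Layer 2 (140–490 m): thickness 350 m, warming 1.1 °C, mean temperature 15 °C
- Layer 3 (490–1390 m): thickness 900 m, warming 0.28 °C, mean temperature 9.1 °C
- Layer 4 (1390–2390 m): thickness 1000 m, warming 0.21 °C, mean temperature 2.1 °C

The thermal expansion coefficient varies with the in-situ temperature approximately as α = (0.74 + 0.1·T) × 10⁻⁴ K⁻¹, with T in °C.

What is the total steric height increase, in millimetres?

196 mm of thermosteric rise

Layer 1: α = (0.74 + 0.1×24)×10⁻⁴ = 3.14×10⁻⁴ K⁻¹
Layer 2: α = (0.74 + 0.1×15)×10⁻⁴ = 2.24×10⁻⁴ K⁻¹
Layer 3: α = (0.74 + 0.1×9.1)×10⁻⁴ = 1.65×10⁻⁴ K⁻¹
Layer 4: α = (0.74 + 0.1×2.1)×10⁻⁴ = 0.95×10⁻⁴ K⁻¹
0–140 m: 3.14×10⁻⁴ × 1.1 × 140 = 0.048356 m
1.1 × 2.24×10⁻⁴ × 350 = 0.08624 m
1.65×10⁻⁴ × 0.28 × 900 = 0.04158 m
1390–2390 m: 1000 × 0.21 × 0.95×10⁻⁴ = 0.01995 m
Δh = 0.048356 + 0.08624 + 0.04158 + 0.01995 = 0.196126 m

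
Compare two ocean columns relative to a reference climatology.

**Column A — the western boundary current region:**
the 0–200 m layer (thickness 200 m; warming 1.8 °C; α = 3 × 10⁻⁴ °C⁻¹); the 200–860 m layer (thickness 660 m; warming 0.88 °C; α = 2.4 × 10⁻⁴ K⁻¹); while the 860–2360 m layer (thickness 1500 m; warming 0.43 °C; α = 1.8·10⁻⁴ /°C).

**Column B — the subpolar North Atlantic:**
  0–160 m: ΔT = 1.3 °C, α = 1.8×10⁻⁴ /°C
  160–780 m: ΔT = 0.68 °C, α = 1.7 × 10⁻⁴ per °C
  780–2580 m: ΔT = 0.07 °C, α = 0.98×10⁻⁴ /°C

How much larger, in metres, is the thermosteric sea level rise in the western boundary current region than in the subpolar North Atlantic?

A 200 × 3×10⁻⁴ × 1.8 = 0.10800 m
A 660 × 0.88 × 2.4×10⁻⁴ = 0.139392 m
A 860–2360 m: 0.43 × 1.8×10⁻⁴ × 1500 = 0.11610 m
A total: 0.363492 m
B 160 × 1.8×10⁻⁴ × 1.3 = 0.03744 m
B 0.68 × 1.7×10⁻⁴ × 620 = 0.071672 m
B 0.07 × 1800 × 0.98×10⁻⁴ = 0.012348 m
B total: 0.12146 m
Difference: 0.363492 − 0.12146 = 0.242032 m

Δh_A − Δh_B ≈ 0.242 m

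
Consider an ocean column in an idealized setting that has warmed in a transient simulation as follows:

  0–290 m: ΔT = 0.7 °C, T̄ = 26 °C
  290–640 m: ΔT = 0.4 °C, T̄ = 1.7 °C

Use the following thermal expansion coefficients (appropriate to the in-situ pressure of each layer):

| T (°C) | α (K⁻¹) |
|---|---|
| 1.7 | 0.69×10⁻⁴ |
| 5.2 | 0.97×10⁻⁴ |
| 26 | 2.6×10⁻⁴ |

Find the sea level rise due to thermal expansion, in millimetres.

Layer 1 at 26 °C → α = 2.6×10⁻⁴ K⁻¹
Layer 2 at 1.7 °C → α = 0.69×10⁻⁴ K⁻¹
0–290 m: 2.6×10⁻⁴ × 290 × 0.7 = 0.05278 m
290–640 m: 0.4 × 350 × 0.69×10⁻⁴ = 0.00966 m
Δh = 0.05278 + 0.00966 = 0.06244 m

62 mm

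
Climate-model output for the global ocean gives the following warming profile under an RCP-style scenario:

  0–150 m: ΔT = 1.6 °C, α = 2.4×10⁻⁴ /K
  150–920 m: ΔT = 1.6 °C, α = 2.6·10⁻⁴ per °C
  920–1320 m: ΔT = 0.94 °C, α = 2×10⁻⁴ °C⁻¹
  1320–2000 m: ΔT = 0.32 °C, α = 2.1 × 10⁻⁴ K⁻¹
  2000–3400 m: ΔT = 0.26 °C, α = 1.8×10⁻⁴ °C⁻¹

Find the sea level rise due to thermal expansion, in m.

0.56 m of thermosteric rise

0–150 m: 2.4×10⁻⁴ × 1.6 × 150 = 0.05760 m
Layer 2: 1.6 × 770 × 2.6×10⁻⁴ = 0.32032 m
Layer 3: 400 × 2×10⁻⁴ × 0.94 = 0.07520 m
Layer 4: 2.1×10⁻⁴ × 0.32 × 680 = 0.045696 m
0.26 × 1400 × 1.8×10⁻⁴ = 0.06552 m
Δh = 0.05760 + 0.32032 + 0.07520 + 0.045696 + 0.06552 = 0.564336 m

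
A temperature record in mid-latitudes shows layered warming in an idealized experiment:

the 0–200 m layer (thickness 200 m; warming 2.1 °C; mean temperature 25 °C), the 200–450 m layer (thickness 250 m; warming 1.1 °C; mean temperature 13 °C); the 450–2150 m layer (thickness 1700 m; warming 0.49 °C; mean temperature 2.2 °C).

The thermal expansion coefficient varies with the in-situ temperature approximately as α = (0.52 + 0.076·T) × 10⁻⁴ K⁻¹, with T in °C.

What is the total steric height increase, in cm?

Layer 1: α = (0.52 + 0.076×25)×10⁻⁴ = 2.42×10⁻⁴ K⁻¹
Layer 2: α = (0.52 + 0.076×13)×10⁻⁴ = 1.508×10⁻⁴ K⁻¹
Layer 3: α = (0.52 + 0.076×2.2)×10⁻⁴ = 0.6872×10⁻⁴ K⁻¹
Layer 1: 2.42×10⁻⁴ × 2.1 × 200 = 0.10164 m
1.1 × 250 × 1.508×10⁻⁴ = 0.04147 m
450–2150 m: 0.49 × 1700 × 0.6872×10⁻⁴ = 0.05724376 m
Δh = 0.10164 + 0.04147 + 0.05724376 = 0.20035376 m

Δh = 20 cm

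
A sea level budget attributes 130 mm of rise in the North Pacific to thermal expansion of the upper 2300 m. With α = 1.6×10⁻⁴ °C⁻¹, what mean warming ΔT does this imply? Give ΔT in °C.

about 0.353 °C

ΔT = Δh/(αH) = 0.13 / (1.6×10⁻⁴ × 2300) ≈ 0.3533 °C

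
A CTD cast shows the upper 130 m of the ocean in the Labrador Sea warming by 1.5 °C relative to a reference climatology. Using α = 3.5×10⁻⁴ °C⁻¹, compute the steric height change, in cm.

Δh = αΔT·H = 3.5×10⁻⁴ × 1.5 × 130 = 0.06825 m

6.83 cm of thermosteric rise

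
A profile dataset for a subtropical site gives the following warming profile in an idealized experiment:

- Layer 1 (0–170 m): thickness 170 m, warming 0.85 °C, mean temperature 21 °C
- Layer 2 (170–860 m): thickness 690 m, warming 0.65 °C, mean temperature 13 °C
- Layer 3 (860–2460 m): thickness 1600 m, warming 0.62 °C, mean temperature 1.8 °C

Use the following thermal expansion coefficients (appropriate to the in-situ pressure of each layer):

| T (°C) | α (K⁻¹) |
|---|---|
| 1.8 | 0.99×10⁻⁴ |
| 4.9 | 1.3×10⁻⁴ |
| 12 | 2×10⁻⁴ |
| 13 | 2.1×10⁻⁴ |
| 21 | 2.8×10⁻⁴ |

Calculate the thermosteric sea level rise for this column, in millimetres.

Layer 1 at 21 °C → α = 2.8×10⁻⁴ K⁻¹
Layer 2 at 13 °C → α = 2.1×10⁻⁴ K⁻¹
Layer 3 at 1.8 °C → α = 0.99×10⁻⁴ K⁻¹
170 × 2.8×10⁻⁴ × 0.85 = 0.04046 m
0.65 × 2.1×10⁻⁴ × 690 = 0.094185 m
1600 × 0.99×10⁻⁴ × 0.62 = 0.098208 m
Δh = 0.04046 + 0.094185 + 0.098208 = 0.232853 m

233 mm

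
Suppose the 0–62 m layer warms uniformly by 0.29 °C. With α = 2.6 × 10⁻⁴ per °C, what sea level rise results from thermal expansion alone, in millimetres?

Δh = αΔT·H = 2.6×10⁻⁴ × 0.29 × 62 = 0.0046748 m

4.67 mm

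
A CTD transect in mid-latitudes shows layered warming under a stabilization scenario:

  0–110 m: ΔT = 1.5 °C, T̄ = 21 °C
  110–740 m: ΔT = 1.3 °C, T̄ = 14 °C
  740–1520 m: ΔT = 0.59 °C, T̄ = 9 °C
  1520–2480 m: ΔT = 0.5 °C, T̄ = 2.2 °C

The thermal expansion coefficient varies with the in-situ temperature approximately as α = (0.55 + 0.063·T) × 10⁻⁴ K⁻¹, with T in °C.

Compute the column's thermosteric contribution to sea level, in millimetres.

Δh = 233 mm

Layer 1: α = (0.55 + 0.063×21)×10⁻⁴ = 1.873×10⁻⁴ K⁻¹
Layer 2: α = (0.55 + 0.063×14)×10⁻⁴ = 1.432×10⁻⁴ K⁻¹
Layer 3: α = (0.55 + 0.063×9)×10⁻⁴ = 1.117×10⁻⁴ K⁻¹
Layer 4: α = (0.55 + 0.063×2.2)×10⁻⁴ = 0.6886×10⁻⁴ K⁻¹
0–110 m: 110 × 1.5 × 1.873×10⁻⁴ = 0.0309045 m
110–740 m: 1.3 × 630 × 1.432×10⁻⁴ = 0.1172808 m
Layer 3: 1.117×10⁻⁴ × 780 × 0.59 = 0.05140434 m
960 × 0.6886×10⁻⁴ × 0.5 = 0.0330528 m
Δh = 0.0309045 + 0.1172808 + 0.05140434 + 0.0330528 = 0.23264244 m ≈ 233 mm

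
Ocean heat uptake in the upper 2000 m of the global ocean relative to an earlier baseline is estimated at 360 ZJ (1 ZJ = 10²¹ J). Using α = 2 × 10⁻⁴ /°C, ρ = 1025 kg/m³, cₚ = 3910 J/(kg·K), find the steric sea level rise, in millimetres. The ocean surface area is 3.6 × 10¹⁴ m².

Δh ≈ 49.9 mm

Per unit area: Q = 360×10²¹ / (3.6×10¹⁴) = 1×10⁹ J/m²
Δh = αQ/(ρcₚ) = 2×10⁻⁴ × 1×10⁹ / (1025 × 3910) ≈ 0.049903 m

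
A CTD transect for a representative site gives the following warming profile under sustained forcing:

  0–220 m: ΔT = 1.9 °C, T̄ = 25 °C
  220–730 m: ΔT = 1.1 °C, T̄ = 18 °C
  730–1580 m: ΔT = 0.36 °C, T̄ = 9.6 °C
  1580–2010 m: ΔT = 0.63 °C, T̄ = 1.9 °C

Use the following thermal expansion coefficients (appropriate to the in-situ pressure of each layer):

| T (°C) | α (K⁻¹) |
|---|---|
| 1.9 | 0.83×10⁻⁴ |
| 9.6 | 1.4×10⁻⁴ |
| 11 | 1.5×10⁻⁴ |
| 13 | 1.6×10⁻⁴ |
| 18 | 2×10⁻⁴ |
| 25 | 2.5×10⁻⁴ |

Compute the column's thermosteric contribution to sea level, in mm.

282 mm

Layer 1 at 25 °C → α = 2.5×10⁻⁴ K⁻¹
Layer 2 at 18 °C → α = 2×10⁻⁴ K⁻¹
Layer 3 at 9.6 °C → α = 1.4×10⁻⁴ K⁻¹
Layer 4 at 1.9 °C → α = 0.83×10⁻⁴ K⁻¹
0–220 m: 220 × 2.5×10⁻⁴ × 1.9 = 0.10450 m
Layer 2: 2×10⁻⁴ × 1.1 × 510 = 0.11220 m
Layer 3: 850 × 0.36 × 1.4×10⁻⁴ = 0.04284 m
0.63 × 430 × 0.83×10⁻⁴ = 0.0224847 m
Δh = 0.10450 + 0.11220 + 0.04284 + 0.0224847 = 0.2820247 m ≈ 282 mm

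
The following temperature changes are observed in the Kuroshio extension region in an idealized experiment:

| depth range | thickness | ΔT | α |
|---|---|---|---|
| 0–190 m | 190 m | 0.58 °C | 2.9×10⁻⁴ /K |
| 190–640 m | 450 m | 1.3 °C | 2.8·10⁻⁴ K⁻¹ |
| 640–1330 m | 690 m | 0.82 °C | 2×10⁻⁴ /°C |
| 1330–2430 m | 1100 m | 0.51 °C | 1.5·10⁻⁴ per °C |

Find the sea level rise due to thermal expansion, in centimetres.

190 × 2.9×10⁻⁴ × 0.58 = 0.031958 m
190–640 m: 2.8×10⁻⁴ × 450 × 1.3 = 0.16380 m
Layer 3: 690 × 0.82 × 2×10⁻⁴ = 0.11316 m
1330–2430 m: 0.51 × 1.5×10⁻⁴ × 1100 = 0.08415 m
Δh = 0.031958 + 0.16380 + 0.11316 + 0.08415 = 0.393068 m

Δh = 39.3 cm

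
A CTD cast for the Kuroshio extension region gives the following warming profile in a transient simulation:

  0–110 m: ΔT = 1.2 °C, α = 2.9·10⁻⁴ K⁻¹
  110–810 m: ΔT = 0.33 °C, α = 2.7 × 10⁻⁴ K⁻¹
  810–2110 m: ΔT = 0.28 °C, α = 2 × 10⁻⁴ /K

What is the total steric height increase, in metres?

0–110 m: 1.2 × 110 × 2.9×10⁻⁴ = 0.03828 m
Layer 2: 2.7×10⁻⁴ × 700 × 0.33 = 0.06237 m
Layer 3: 1300 × 0.28 × 2×10⁻⁴ = 0.07280 m
Δh = 0.03828 + 0.06237 + 0.07280 = 0.17345 m

Δh ≈ 0.173 m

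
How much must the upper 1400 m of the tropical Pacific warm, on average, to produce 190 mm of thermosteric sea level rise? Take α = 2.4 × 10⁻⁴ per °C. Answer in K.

about 0.57 K

ΔT = Δh/(αH) = 0.19 / (2.4×10⁻⁴ × 1400) ≈ 0.5655 K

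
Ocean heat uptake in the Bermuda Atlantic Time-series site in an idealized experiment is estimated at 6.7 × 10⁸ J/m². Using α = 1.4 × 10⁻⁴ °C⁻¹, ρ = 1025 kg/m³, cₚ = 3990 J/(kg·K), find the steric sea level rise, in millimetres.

Δh = αQ/(ρcₚ) = 1.4×10⁻⁴ × 6.7×10⁸ / (1025 × 3990) ≈ 0.022935 m

22.9 mm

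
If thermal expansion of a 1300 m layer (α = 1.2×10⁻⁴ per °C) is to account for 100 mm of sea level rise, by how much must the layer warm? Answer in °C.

about 0.641 °C

ΔT = Δh/(αH) = 0.1 / (1.2×10⁻⁴ × 1300) ≈ 0.6410 °C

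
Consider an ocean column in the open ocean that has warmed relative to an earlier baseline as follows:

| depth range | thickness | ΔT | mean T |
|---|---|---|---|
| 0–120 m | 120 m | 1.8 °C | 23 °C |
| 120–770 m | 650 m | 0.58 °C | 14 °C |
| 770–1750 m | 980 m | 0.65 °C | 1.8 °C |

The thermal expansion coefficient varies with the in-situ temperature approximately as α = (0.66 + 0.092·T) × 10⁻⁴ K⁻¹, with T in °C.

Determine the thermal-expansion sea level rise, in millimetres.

about 186 mm

Layer 1: α = (0.66 + 0.092×23)×10⁻⁴ = 2.776×10⁻⁴ K⁻¹
Layer 2: α = (0.66 + 0.092×14)×10⁻⁴ = 1.948×10⁻⁴ K⁻¹
Layer 3: α = (0.66 + 0.092×1.8)×10⁻⁴ = 0.8256×10⁻⁴ K⁻¹
Layer 1: 2.776×10⁻⁴ × 120 × 1.8 = 0.0599616 m
650 × 0.58 × 1.948×10⁻⁴ = 0.0734396 m
Layer 3: 0.8256×10⁻⁴ × 980 × 0.65 = 0.05259072 m
Δh = 0.0599616 + 0.0734396 + 0.05259072 = 0.18599192 m ≈ 186 mm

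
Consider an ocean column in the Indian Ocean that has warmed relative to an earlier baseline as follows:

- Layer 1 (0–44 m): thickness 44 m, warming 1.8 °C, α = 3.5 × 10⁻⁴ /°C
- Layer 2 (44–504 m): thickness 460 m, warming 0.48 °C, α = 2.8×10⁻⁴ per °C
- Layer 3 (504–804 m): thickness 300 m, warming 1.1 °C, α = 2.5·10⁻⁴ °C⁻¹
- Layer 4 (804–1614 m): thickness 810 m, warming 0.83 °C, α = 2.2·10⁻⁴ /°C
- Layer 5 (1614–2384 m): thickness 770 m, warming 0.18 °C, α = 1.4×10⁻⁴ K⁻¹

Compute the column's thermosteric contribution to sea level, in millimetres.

Layer 1: 44 × 1.8 × 3.5×10⁻⁴ = 0.02772 m
460 × 0.48 × 2.8×10⁻⁴ = 0.061824 m
Layer 3: 300 × 1.1 × 2.5×10⁻⁴ = 0.08250 m
Layer 4: 2.2×10⁻⁴ × 0.83 × 810 = 0.147906 m
1614–2384 m: 1.4×10⁻⁴ × 770 × 0.18 = 0.019404 m
Δh = 0.02772 + 0.061824 + 0.08250 + 0.147906 + 0.019404 = 0.339354 m

Δh ≈ 339 mm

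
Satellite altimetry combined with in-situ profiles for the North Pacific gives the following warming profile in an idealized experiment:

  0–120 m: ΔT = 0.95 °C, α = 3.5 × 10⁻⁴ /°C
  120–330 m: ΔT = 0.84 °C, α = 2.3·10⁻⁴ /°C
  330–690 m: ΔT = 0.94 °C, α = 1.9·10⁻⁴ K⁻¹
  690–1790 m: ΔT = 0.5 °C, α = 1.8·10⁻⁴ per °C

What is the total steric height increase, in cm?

Δh = 24.4 cm

Layer 1: 0.95 × 120 × 3.5×10⁻⁴ = 0.03990 m
210 × 2.3×10⁻⁴ × 0.84 = 0.040572 m
Layer 3: 1.9×10⁻⁴ × 360 × 0.94 = 0.064296 m
690–1790 m: 0.5 × 1100 × 1.8×10⁻⁴ = 0.09900 m
Δh = 0.03990 + 0.040572 + 0.064296 + 0.09900 = 0.243768 m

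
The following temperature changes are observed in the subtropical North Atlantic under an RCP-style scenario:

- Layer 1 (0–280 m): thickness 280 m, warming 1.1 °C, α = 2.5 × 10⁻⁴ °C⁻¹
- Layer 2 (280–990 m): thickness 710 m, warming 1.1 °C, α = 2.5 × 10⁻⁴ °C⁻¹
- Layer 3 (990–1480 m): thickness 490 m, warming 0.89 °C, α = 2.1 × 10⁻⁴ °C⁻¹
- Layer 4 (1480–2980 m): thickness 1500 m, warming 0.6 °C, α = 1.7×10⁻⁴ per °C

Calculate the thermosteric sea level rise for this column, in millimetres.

517 mm of thermosteric rise

0–280 m: 1.1 × 2.5×10⁻⁴ × 280 = 0.07700 m
Layer 2: 710 × 1.1 × 2.5×10⁻⁴ = 0.19525 m
Layer 3: 0.89 × 2.1×10⁻⁴ × 490 = 0.091581 m
Layer 4: 1.7×10⁻⁴ × 0.6 × 1500 = 0.15300 m
Δh = 0.07700 + 0.19525 + 0.091581 + 0.15300 = 0.516831 m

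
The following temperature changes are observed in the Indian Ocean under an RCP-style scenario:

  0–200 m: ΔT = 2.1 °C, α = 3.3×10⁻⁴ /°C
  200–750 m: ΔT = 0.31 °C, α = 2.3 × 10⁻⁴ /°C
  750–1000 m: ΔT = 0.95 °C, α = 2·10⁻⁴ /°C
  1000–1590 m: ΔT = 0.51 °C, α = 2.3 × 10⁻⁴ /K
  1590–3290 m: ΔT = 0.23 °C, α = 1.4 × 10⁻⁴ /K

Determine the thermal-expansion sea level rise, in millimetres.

200 × 2.1 × 3.3×10⁻⁴ = 0.13860 m
0.31 × 2.3×10⁻⁴ × 550 = 0.039215 m
Layer 3: 2×10⁻⁴ × 250 × 0.95 = 0.04750 m
1000–1590 m: 590 × 0.51 × 2.3×10⁻⁴ = 0.069207 m
Layer 5: 1700 × 0.23 × 1.4×10⁻⁴ = 0.05474 m
Δh = 0.13860 + 0.039215 + 0.04750 + 0.069207 + 0.05474 = 0.349262 m

about 349 mm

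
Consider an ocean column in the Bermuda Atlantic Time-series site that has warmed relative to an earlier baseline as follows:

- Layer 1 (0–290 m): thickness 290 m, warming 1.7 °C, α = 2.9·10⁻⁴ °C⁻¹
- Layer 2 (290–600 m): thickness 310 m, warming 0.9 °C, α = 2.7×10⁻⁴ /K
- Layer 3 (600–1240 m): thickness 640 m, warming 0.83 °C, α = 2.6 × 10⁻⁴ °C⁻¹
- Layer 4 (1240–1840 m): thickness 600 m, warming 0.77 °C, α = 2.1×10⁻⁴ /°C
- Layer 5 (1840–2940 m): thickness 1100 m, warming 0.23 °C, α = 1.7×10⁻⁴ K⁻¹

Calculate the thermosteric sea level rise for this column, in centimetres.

Layer 1: 290 × 1.7 × 2.9×10⁻⁴ = 0.14297 m
2.7×10⁻⁴ × 310 × 0.9 = 0.07533 m
600–1240 m: 2.6×10⁻⁴ × 640 × 0.83 = 0.138112 m
Layer 4: 600 × 2.1×10⁻⁴ × 0.77 = 0.09702 m
1840–2940 m: 1100 × 0.23 × 1.7×10⁻⁴ = 0.04301 m
Δh = 0.14297 + 0.07533 + 0.138112 + 0.09702 + 0.04301 = 0.496442 m

Δh = 50 cm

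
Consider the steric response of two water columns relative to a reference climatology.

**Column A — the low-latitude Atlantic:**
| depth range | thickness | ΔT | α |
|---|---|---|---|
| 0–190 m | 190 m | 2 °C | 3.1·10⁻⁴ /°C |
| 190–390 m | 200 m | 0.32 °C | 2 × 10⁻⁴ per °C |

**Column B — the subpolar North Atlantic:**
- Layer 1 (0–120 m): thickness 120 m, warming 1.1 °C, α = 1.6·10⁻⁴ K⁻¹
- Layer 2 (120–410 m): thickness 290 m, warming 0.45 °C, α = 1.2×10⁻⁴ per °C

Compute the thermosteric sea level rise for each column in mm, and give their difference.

A Layer 1: 190 × 2 × 3.1×10⁻⁴ = 0.11780 m
A 190–390 m: 0.32 × 200 × 2×10⁻⁴ = 0.01280 m
A total: 0.13060 m
B 0–120 m: 120 × 1.1 × 1.6×10⁻⁴ = 0.02112 m
B Layer 2: 290 × 0.45 × 1.2×10⁻⁴ = 0.01566 m
B total: 0.03678 m
Difference: 0.13060 − 0.03678 = 0.09382 m

Δh_A ≈ 131 mm, Δh_B ≈ 36.8 mm; difference ≈ 93.8 mm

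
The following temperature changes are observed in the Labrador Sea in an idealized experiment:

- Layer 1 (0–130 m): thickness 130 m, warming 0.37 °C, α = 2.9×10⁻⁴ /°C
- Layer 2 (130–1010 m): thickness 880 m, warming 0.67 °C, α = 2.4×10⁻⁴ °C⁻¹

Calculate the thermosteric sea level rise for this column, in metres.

Δh ≈ 0.16 m

Layer 1: 0.37 × 2.9×10⁻⁴ × 130 = 0.013949 m
0.67 × 880 × 2.4×10⁻⁴ = 0.141504 m
Δh = 0.013949 + 0.141504 = 0.155453 m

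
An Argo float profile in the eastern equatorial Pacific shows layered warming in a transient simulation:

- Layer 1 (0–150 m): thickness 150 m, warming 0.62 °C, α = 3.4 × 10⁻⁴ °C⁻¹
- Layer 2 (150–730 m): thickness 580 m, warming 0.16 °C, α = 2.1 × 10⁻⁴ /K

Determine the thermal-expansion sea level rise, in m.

0.62 × 3.4×10⁻⁴ × 150 = 0.03162 m
150–730 m: 0.16 × 580 × 2.1×10⁻⁴ = 0.019488 m
Δh = 0.03162 + 0.019488 = 0.051108 m ≈ 0.0511 m

0.0511 m of thermosteric rise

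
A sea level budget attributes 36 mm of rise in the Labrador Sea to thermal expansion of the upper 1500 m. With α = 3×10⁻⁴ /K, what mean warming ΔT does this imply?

ΔT = Δh/(αH) = 0.036 / (3×10⁻⁴ × 1500) = 0.08000 °C

ΔT ≈ 0.0800 °C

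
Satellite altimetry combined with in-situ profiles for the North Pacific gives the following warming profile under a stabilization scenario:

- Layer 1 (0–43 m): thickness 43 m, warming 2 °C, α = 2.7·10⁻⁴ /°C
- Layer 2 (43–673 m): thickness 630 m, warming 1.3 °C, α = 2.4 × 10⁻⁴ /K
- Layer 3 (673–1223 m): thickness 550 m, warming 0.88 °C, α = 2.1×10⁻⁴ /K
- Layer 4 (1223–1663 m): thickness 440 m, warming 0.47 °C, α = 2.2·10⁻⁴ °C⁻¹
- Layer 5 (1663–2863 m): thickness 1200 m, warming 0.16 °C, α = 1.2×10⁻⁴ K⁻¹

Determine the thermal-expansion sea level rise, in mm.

390 mm

2.7×10⁻⁴ × 2 × 43 = 0.02322 m
Layer 2: 630 × 2.4×10⁻⁴ × 1.3 = 0.19656 m
673–1223 m: 550 × 2.1×10⁻⁴ × 0.88 = 0.10164 m
1223–1663 m: 0.47 × 2.2×10⁻⁴ × 440 = 0.045496 m
1663–2863 m: 1200 × 0.16 × 1.2×10⁻⁴ = 0.02304 m
Δh = 0.02322 + 0.19656 + 0.10164 + 0.045496 + 0.02304 = 0.389956 m ≈ 390 mm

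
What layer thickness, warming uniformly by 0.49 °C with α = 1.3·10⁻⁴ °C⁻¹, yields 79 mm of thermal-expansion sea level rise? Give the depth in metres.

H ≈ 1240 m

H = Δh/(αΔT) = 0.079 / (1.3×10⁻⁴ × 0.49) ≈ 1240 m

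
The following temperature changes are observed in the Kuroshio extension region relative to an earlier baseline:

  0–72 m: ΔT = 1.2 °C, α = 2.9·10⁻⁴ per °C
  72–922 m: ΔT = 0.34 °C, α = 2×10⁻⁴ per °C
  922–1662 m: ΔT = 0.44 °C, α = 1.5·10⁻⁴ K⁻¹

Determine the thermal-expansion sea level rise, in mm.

132 mm of thermosteric rise

Layer 1: 1.2 × 2.9×10⁻⁴ × 72 = 0.025056 m
Layer 2: 2×10⁻⁴ × 0.34 × 850 = 0.05780 m
922–1662 m: 1.5×10⁻⁴ × 740 × 0.44 = 0.04884 m
Δh = 0.025056 + 0.05780 + 0.04884 = 0.131696 m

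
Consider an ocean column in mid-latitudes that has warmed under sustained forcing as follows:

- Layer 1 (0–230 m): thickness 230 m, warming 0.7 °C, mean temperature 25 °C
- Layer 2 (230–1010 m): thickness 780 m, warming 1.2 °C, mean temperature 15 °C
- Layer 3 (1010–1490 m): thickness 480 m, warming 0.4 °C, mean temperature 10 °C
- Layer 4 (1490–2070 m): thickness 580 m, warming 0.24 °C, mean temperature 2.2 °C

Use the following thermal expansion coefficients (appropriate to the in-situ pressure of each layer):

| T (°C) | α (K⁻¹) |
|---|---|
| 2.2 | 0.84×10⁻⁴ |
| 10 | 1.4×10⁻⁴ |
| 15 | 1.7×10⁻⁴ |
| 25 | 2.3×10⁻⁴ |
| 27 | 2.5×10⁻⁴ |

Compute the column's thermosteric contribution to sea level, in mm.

Layer 1 at 25 °C → α = 2.3×10⁻⁴ K⁻¹
Layer 2 at 15 °C → α = 1.7×10⁻⁴ K⁻¹
Layer 3 at 10 °C → α = 1.4×10⁻⁴ K⁻¹
Layer 4 at 2.2 °C → α = 0.84×10⁻⁴ K⁻¹
Layer 1: 0.7 × 2.3×10⁻⁴ × 230 = 0.03703 m
1.7×10⁻⁴ × 780 × 1.2 = 0.15912 m
1010–1490 m: 0.4 × 480 × 1.4×10⁻⁴ = 0.02688 m
Layer 4: 0.84×10⁻⁴ × 580 × 0.24 = 0.0116928 m
Δh = 0.03703 + 0.15912 + 0.02688 + 0.0116928 = 0.2347228 m

Δh ≈ 230 mm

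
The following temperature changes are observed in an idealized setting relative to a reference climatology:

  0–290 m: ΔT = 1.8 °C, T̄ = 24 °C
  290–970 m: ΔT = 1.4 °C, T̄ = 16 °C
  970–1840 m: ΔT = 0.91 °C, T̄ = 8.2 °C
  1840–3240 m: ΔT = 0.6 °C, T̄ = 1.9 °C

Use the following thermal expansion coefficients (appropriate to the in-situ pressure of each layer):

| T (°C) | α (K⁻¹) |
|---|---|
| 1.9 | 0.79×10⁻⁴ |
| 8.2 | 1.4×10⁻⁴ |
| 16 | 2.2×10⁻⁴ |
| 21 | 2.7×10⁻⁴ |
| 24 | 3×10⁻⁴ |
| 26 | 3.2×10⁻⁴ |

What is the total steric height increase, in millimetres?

about 540 mm

Layer 1 at 24 °C → α = 3×10⁻⁴ K⁻¹
Layer 2 at 16 °C → α = 2.2×10⁻⁴ K⁻¹
Layer 3 at 8.2 °C → α = 1.4×10⁻⁴ K⁻¹
Layer 4 at 1.9 °C → α = 0.79×10⁻⁴ K⁻¹
290 × 1.8 × 3×10⁻⁴ = 0.15660 m
290–970 m: 1.4 × 680 × 2.2×10⁻⁴ = 0.20944 m
970–1840 m: 0.91 × 870 × 1.4×10⁻⁴ = 0.110838 m
0.6 × 0.79×10⁻⁴ × 1400 = 0.06636 m
Δh = 0.15660 + 0.20944 + 0.110838 + 0.06636 = 0.543238 m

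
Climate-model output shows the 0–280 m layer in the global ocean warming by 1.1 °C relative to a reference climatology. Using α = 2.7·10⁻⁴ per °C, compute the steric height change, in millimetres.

Δh = αΔT·H = 2.7×10⁻⁴ × 1.1 × 280 = 0.08316 m

83.2 mm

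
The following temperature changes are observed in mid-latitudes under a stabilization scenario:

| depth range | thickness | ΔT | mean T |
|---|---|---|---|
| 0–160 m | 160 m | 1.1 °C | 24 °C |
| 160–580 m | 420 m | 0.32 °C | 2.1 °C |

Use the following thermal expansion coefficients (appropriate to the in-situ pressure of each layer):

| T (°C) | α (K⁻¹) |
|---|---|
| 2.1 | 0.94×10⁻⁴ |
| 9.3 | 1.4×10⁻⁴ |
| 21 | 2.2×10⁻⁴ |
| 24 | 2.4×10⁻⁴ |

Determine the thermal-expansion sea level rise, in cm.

Layer 1 at 24 °C → α = 2.4×10⁻⁴ K⁻¹
Layer 2 at 2.1 °C → α = 0.94×10⁻⁴ K⁻¹
Layer 1: 1.1 × 2.4×10⁻⁴ × 160 = 0.04224 m
160–580 m: 0.94×10⁻⁴ × 0.32 × 420 = 0.0126336 m
Δh = 0.04224 + 0.0126336 = 0.0548736 m ≈ 5.5 cm

about 5.5 cm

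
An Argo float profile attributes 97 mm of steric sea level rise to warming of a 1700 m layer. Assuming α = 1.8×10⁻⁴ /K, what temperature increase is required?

ΔT ≈ 0.317 °C

ΔT = Δh/(αH) = 0.097 / (1.8×10⁻⁴ × 1700) ≈ 0.3170 °C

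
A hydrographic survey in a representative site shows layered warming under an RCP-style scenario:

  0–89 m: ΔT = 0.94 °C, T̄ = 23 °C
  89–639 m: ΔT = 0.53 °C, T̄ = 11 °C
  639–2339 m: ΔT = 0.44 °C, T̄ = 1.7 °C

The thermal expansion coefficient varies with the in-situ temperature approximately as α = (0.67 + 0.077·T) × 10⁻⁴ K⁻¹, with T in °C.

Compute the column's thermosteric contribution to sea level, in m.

Layer 1: α = (0.67 + 0.077×23)×10⁻⁴ = 2.441×10⁻⁴ K⁻¹
Layer 2: α = (0.67 + 0.077×11)×10⁻⁴ = 1.517×10⁻⁴ K⁻¹
Layer 3: α = (0.67 + 0.077×1.7)×10⁻⁴ = 0.8009×10⁻⁴ K⁻¹
Layer 1: 0.94 × 2.441×10⁻⁴ × 89 = 0.020421406 m
Layer 2: 0.53 × 550 × 1.517×10⁻⁴ = 0.04422055 m
Layer 3: 1700 × 0.8009×10⁻⁴ × 0.44 = 0.05990732 m
Δh = 0.020421406 + 0.04422055 + 0.05990732 = 0.124549276 m

0.125 m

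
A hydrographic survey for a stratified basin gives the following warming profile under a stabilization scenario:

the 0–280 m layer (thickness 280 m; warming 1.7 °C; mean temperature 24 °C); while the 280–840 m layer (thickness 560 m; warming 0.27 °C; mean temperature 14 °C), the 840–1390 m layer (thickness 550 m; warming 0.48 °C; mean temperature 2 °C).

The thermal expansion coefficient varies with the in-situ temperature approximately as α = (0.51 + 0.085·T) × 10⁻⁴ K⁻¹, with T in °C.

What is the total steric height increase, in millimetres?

Layer 1: α = (0.51 + 0.085×24)×10⁻⁴ = 2.55×10⁻⁴ K⁻¹
Layer 2: α = (0.51 + 0.085×14)×10⁻⁴ = 1.7×10⁻⁴ K⁻¹
Layer 3: α = (0.51 + 0.085×2)×10⁻⁴ = 0.68×10⁻⁴ K⁻¹
2.55×10⁻⁴ × 1.7 × 280 = 0.12138 m
0.27 × 560 × 1.7×10⁻⁴ = 0.025704 m
0.68×10⁻⁴ × 550 × 0.48 = 0.017952 m
Δh = 0.12138 + 0.025704 + 0.017952 = 0.165036 m ≈ 165 mm

165 mm of thermosteric rise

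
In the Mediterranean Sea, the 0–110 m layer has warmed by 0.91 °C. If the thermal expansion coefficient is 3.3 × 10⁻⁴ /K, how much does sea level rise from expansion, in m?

Δh = αΔT·H = 3.3×10⁻⁴ × 0.91 × 110 = 0.033033 m

Δh ≈ 0.0330 m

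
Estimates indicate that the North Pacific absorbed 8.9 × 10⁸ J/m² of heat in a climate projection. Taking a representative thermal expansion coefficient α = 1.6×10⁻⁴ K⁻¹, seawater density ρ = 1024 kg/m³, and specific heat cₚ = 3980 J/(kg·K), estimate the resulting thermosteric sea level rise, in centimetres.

3.49 cm

Δh = αQ/(ρcₚ) = 1.6×10⁻⁴ × 8.9×10⁸ / (1024 × 3980) ≈ 0.03494 m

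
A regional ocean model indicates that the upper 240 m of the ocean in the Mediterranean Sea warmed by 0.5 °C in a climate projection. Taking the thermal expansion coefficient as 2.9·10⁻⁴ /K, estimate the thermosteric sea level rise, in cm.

Δh = 3.5 cm

Δh = αΔT·H = 2.9×10⁻⁴ × 0.5 × 240 = 0.03480 m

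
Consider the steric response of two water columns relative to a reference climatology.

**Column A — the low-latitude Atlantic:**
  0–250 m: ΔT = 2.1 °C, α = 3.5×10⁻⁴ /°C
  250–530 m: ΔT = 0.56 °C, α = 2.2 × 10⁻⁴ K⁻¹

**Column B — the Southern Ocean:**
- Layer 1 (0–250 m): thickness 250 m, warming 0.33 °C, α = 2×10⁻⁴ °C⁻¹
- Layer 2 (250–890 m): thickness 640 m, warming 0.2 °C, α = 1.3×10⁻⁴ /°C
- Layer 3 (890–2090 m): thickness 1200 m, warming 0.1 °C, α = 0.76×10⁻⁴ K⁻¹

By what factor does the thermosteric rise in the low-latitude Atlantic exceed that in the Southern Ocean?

A 2.1 × 3.5×10⁻⁴ × 250 = 0.18375 m
A 250–530 m: 0.56 × 2.2×10⁻⁴ × 280 = 0.034496 m
A total: 0.218246 m
B 2×10⁻⁴ × 0.33 × 250 = 0.01650 m
B 640 × 1.3×10⁻⁴ × 0.2 = 0.01664 m
B Layer 3: 0.76×10⁻⁴ × 0.1 × 1200 = 0.00912 m
B total: 0.04226 m
Ratio: 0.218246 / 0.04226 ≈ 5.164

≈ 5.16×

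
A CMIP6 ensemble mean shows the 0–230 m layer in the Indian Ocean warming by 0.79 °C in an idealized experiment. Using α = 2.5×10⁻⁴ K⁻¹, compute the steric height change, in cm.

Δh = αΔT·H = 2.5×10⁻⁴ × 0.79 × 230 = 0.045425 m

4.54 cm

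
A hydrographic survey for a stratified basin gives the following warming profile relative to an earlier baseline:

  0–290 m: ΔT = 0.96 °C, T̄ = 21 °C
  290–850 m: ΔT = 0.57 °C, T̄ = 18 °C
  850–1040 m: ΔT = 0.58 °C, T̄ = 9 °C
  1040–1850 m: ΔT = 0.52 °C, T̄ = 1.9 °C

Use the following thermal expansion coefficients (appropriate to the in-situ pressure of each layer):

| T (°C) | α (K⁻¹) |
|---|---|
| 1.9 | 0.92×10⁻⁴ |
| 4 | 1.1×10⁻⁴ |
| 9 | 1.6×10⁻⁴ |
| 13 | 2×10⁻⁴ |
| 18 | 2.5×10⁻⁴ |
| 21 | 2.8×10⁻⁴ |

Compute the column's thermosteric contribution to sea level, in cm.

Δh ≈ 21.4 cm

Layer 1 at 21 °C → α = 2.8×10⁻⁴ K⁻¹
Layer 2 at 18 °C → α = 2.5×10⁻⁴ K⁻¹
Layer 3 at 9 °C → α = 1.6×10⁻⁴ K⁻¹
Layer 4 at 1.9 °C → α = 0.92×10⁻⁴ K⁻¹
0–290 m: 2.8×10⁻⁴ × 290 × 0.96 = 0.077952 m
Layer 2: 560 × 2.5×10⁻⁴ × 0.57 = 0.07980 m
Layer 3: 1.6×10⁻⁴ × 190 × 0.58 = 0.017632 m
1040–1850 m: 810 × 0.92×10⁻⁴ × 0.52 = 0.0387504 m
Δh = 0.077952 + 0.07980 + 0.017632 + 0.0387504 = 0.2141344 m ≈ 21.4 cm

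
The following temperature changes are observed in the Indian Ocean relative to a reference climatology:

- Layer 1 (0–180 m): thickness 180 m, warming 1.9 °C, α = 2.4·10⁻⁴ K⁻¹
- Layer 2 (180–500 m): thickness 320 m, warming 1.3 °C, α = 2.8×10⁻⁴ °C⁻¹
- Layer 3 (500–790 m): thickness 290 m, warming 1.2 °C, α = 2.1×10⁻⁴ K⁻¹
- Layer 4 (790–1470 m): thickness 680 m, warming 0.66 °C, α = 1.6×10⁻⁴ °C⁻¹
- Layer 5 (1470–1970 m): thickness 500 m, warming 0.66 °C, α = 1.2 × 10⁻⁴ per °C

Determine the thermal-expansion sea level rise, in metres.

Δh = 0.383 m

2.4×10⁻⁴ × 1.9 × 180 = 0.08208 m
1.3 × 2.8×10⁻⁴ × 320 = 0.11648 m
Layer 3: 2.1×10⁻⁴ × 290 × 1.2 = 0.07308 m
680 × 0.66 × 1.6×10⁻⁴ = 0.071808 m
1470–1970 m: 500 × 1.2×10⁻⁴ × 0.66 = 0.03960 m
Δh = 0.08208 + 0.11648 + 0.07308 + 0.071808 + 0.03960 = 0.383048 m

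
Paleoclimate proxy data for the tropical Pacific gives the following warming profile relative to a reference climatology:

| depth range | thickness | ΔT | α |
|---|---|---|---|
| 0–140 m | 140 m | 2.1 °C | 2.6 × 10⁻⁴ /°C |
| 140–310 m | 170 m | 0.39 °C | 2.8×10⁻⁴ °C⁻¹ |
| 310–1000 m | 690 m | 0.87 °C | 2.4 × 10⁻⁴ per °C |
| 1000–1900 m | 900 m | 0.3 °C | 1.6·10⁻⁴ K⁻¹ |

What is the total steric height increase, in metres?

140 × 2.6×10⁻⁴ × 2.1 = 0.07644 m
0.39 × 170 × 2.8×10⁻⁴ = 0.018564 m
Layer 3: 0.87 × 2.4×10⁻⁴ × 690 = 0.144072 m
Layer 4: 1.6×10⁻⁴ × 900 × 0.3 = 0.04320 m
Δh = 0.07644 + 0.018564 + 0.144072 + 0.04320 = 0.282276 m

about 0.282 m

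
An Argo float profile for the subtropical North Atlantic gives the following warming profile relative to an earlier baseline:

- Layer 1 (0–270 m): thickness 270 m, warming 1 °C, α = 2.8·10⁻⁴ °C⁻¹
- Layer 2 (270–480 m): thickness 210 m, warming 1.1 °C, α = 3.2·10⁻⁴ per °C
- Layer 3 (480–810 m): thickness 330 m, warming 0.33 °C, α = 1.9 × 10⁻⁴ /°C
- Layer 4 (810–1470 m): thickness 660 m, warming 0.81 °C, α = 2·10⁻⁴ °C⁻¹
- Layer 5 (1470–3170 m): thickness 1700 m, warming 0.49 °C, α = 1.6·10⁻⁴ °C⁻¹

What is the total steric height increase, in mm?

Layer 1: 1 × 270 × 2.8×10⁻⁴ = 0.07560 m
Layer 2: 1.1 × 3.2×10⁻⁴ × 210 = 0.07392 m
1.9×10⁻⁴ × 0.33 × 330 = 0.020691 m
Layer 4: 2×10⁻⁴ × 0.81 × 660 = 0.10692 m
1.6×10⁻⁴ × 0.49 × 1700 = 0.13328 m
Δh = 0.07560 + 0.07392 + 0.020691 + 0.10692 + 0.13328 = 0.410411 m

about 410 mm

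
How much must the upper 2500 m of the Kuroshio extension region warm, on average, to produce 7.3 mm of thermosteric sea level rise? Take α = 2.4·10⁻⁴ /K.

ΔT = Δh/(αH) = 0.0073 / (2.4×10⁻⁴ × 2500) ≈ 0.01217 K

0.0122 K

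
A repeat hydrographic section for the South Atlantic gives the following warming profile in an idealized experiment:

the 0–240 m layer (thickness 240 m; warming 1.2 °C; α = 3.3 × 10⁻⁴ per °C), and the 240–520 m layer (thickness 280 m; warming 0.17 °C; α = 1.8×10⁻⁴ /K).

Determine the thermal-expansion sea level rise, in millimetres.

240 × 1.2 × 3.3×10⁻⁴ = 0.09504 m
0.17 × 280 × 1.8×10⁻⁴ = 0.008568 m
Δh = 0.09504 + 0.008568 = 0.103608 m ≈ 104 mm

Δh ≈ 104 mm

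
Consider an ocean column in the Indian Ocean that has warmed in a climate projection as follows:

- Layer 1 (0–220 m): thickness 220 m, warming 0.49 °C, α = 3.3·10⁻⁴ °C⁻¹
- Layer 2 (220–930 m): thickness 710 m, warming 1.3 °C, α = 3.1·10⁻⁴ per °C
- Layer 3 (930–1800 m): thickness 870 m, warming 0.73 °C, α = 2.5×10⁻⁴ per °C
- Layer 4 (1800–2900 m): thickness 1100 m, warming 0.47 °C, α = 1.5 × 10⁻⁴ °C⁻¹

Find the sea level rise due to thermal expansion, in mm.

560 mm

Layer 1: 0.49 × 220 × 3.3×10⁻⁴ = 0.035574 m
220–930 m: 710 × 1.3 × 3.1×10⁻⁴ = 0.28613 m
Layer 3: 2.5×10⁻⁴ × 870 × 0.73 = 0.158775 m
1100 × 1.5×10⁻⁴ × 0.47 = 0.07755 m
Δh = 0.035574 + 0.28613 + 0.158775 + 0.07755 = 0.558029 m ≈ 560 mm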